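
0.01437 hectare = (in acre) 0.03551. Check: 1 hectare = 10000 m^2, so 0.01437 hectare = 0.01437 * 10000 = 143.7 m^2. 1 acre = 4046.8564 m^2, so 143.7 m^2 = 143.7 / 4046.8564 = 0.035509043 acre ≈ 0.03551 acre (4 s.f.).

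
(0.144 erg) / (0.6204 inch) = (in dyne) 0.09138. Check: 1 erg = 1e-07 J, so 0.144 erg = 0.144 * 1e-07 = 1.44e-08 J. 1 inch = 0.0254 m, so 0.6204 inch = 0.6204 * 0.0254 = 0.01575816 m. Combine: 1.44e-08 J / 0.01575816 m = 9.1381227e-07 N. 1 dyne = 1e-05 N, so 9.1381227e-07 N = 9.1381227e-07 / 1e-05 = 0.091381227 dyne ≈ 0.09138 dyne (4 s.f.).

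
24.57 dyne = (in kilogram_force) 1 dyne = 1e-05 N, so 24.57 dyne = 24.57 * 1e-05 = 0.0002457 N. 1 kilogram_force = 9.80665 N, so 0.0002457 N = 0.0002457 / 9.80665 = 2.5054427e-05 kilogram_force ≈ 2.505e-05 kilogram_force (4 s.f.). Final answer: 2.505e-05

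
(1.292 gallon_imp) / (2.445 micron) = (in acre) 0.5936. Check: 1 gallon_imp = 0.00454609 m^3, so 1.292 gallon_imp = 1.292 * 0.00454609 = 0.0058735483 m^3. 1 micron = 1e-06 m, so 2.445 micron = 2.445 * 1e-06 = 2.445e-06 m. Combine: 0.0058735483 m^3 / 2.445e-06 m = 2402.2692 m^2. 1 acre = 4046.8564 m^2, so 2402.2692 m^2 = 2402.2692 / 4046.8564 = 0.59361366 acre ≈ 0.5936 acre (4 s.f.).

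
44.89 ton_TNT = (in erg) 1.878e+18. Check: 1 ton_TNT = 4.184e+09 J, so 44.89 ton_TNT = 44.89 * 4.184e+09 = 1.8781976e+11 J. 1 erg = 1e-07 J, so 1.8781976e+11 J = 1.8781976e+11 / 1e-07 = 1.8781976e+18 erg ≈ 1.878e+18 erg (4 s.f.).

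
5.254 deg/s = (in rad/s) 1 deg/s = 0.017453293 rad/s, so 5.254 deg/s = 5.254 * 0.017453293 = 0.091699599 rad/s. Result: 0.091699599 rad/s ≈ 0.0917 rad/s (4 s.f.). Final answer: 0.0917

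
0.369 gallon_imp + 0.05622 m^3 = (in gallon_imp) 1 gallon_imp = 0.00454609 m^3, so 0.369 gallon_imp = 0.369 * 0.00454609 = 0.0016775072 m^3. 0.05622 m^3 is already in m^3. Sum: 0.0016775072 + 0.05622 = 0.057897507 m^3. 1 gallon_imp = 0.00454609 m^3, so 0.057897507 m^3 = 0.057897507 / 0.00454609 = 12.735671 gallon_imp ≈ 12.74 gallon_imp (4 s.f.). Final answer: 12.74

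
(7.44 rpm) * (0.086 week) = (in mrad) 1 rpm = 0.10471976 rad/s, so 7.44 rpm = 7.44 * 0.10471976 = 0.77911498 rad/s. 1 week = 604800 s, so 0.086 week = 0.086 * 604800 = 52012.8 s. Combine: 0.77911498 rad/s * 52012.8 s = 40523.952 rad. 1 mrad = 0.001 rad, so 40523.952 rad = 40523.952 / 0.001 = 40523952 mrad ≈ 4.052e+07 mrad (4 s.f.). Final answer: 4.052e+07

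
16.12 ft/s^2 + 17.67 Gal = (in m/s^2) 5.09. Check: 1 ft/s^2 = 0.3048 m/s^2, so 16.12 ft/s^2 = 16.12 * 0.3048 = 4.913376 m/s^2. 1 Gal = 0.01 m/s^2, so 17.67 Gal = 17.67 * 0.01 = 0.1767 m/s^2. Sum: 4.913376 + 0.1767 = 5.090076 m/s^2. Result: 5.090076 m/s^2 ≈ 5.09 m/s^2 (4 s.f.).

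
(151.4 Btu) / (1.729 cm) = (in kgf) 1 Btu = 1055.0559 J, so 151.4 Btu = 151.4 * 1055.0559 = 159735.46 J. 1 cm = 0.01 m, so 1.729 cm = 1.729 * 0.01 = 0.01729 m. Combine: 159735.46 J / 0.01729 m = 9238603.6 N. 1 kgf = 9.80665 N, so 9238603.6 N = 9238603.6 / 9.80665 = 942075.39 kgf ≈ 9.421e+05 kgf (4 s.f.). Final answer: 9.421e+05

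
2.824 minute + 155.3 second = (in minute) 1 minute = 60 s, so 2.824 minute = 2.824 * 60 = 169.44 s. 155.3 second = 155.3 s. Sum: 169.44 + 155.3 = 324.74 s. 1 minute = 60 s, so 324.74 s = 324.74 / 60 = 5.4123333 minute ≈ 5.412 minute (4 s.f.). Final answer: 5.412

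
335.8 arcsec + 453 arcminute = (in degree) 1 arcsec = 4.8481368e-06 rad, so 335.8 arcsec = 335.8 * 4.8481368e-06 = 0.0016280043 rad. 1 arcminute = 0.00029088821 rad, so 453 arcminute = 453 * 0.00029088821 = 0.13177236 rad. Sum: 0.0016280043 + 0.13177236 = 0.13340036 rad. 1 degree = 0.017453293 rad, so 0.13340036 rad = 0.13340036 / 0.017453293 = 7.6432778 degree ≈ 7.643 degree (4 s.f.). Final answer: 7.643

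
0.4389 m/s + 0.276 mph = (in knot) 1.093. Check: 0.4389 m/s is already in m/s. 1 mph = 0.44704 m/s, so 0.276 mph = 0.276 * 0.44704 = 0.12338304 m/s. Sum: 0.4389 + 0.12338304 = 0.56228304 m/s. 1 knot = 0.51444444 m/s, so 0.56228304 m/s = 0.56228304 / 0.51444444 = 1.0929908 knot ≈ 1.093 knot (4 s.f.).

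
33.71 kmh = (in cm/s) 1 kmh = 0.27777778 m/s, so 33.71 kmh = 33.71 * 0.27777778 = 9.3638889 m/s. 1 cm/s = 0.01 m/s, so 9.3638889 m/s = 9.3638889 / 0.01 = 936.38889 cm/s ≈ 936.4 cm/s (4 s.f.). Final answer: 936.4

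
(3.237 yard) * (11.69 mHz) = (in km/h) 0.1246. Check: 1 yard = 0.9144 m, so 3.237 yard = 3.237 * 0.9144 = 2.9599128 m. 1 mHz = 0.001 Hz, so 11.69 mHz = 11.69 * 0.001 = 0.01169 Hz. Combine: 2.9599128 m * 0.01169 Hz = 0.034601381 m/s. 1 km/h = 0.27777778 m/s, so 0.034601381 m/s = 0.034601381 / 0.27777778 = 0.12456497 km/h ≈ 0.1246 km/h (4 s.f.).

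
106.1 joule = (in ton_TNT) 2.536e-08. Check: 106.1 joule = 106.1 J. 1 ton_TNT = 4.184e+09 J, so 106.1 J = 106.1 / 4.184e+09 = 2.5358509e-08 ton_TNT ≈ 2.536e-08 ton_TNT (4 s.f.).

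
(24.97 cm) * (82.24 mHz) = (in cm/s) 2.054. Check: 1 cm = 0.01 m, so 24.97 cm = 24.97 * 0.01 = 0.2497 m. 1 mHz = 0.001 Hz, so 82.24 mHz = 82.24 * 0.001 = 0.08224 Hz. Combine: 0.2497 m * 0.08224 Hz = 0.020535328 m/s. 1 cm/s = 0.01 m/s, so 0.020535328 m/s = 0.020535328 / 0.01 = 2.0535328 cm/s ≈ 2.054 cm/s (4 s.f.).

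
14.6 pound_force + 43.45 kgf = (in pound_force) 1 pound_force = 4.4482216 N, so 14.6 pound_force = 14.6 * 4.4482216 = 64.944036 N. 1 kgf = 9.80665 N, so 43.45 kgf = 43.45 * 9.80665 = 426.09894 N. Sum: 64.944036 + 426.09894 = 491.04298 N. 1 pound_force = 4.4482216 N, so 491.04298 N = 491.04298 / 4.4482216 = 110.39085 pound_force ≈ 110.4 pound_force (4 s.f.). Final answer: 110.4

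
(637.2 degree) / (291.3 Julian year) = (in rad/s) 1.21e-09. Check: 1 degree = 0.017453293 rad, so 637.2 degree = 637.2 * 0.017453293 = 11.121238 rad. 1 Julian year = 31557600 s, so 291.3 Julian year = 291.3 * 31557600 = 9.1927289e+09 s. Combine: 11.121238 rad / 9.1927289e+09 s = 1.2097864e-09 rad/s. Result: 1.2097864e-09 rad/s ≈ 1.21e-09 rad/s (4 s.f.).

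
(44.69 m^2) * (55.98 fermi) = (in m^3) 2.502e-12. Check: 44.69 m^2 is already in m^2. 1 fermi = 1e-15 m, so 55.98 fermi = 55.98 * 1e-15 = 5.598e-14 m. Combine: 44.69 m^2 * 5.598e-14 m = 2.5017462e-12 m^3. Result: 2.5017462e-12 m^3 ≈ 2.502e-12 m^3 (4 s.f.).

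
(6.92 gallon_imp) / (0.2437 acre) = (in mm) 0.0319. Check: 1 gallon_imp = 0.00454609 m^3, so 6.92 gallon_imp = 6.92 * 0.00454609 = 0.031458943 m^3. 1 acre = 4046.8564 m^2, so 0.2437 acre = 0.2437 * 4046.8564 = 986.21891 m^2. Combine: 0.031458943 m^3 / 986.21891 m^2 = 3.1898539e-05 m. 1 mm = 0.001 m, so 3.1898539e-05 m = 3.1898539e-05 / 0.001 = 0.031898539 mm ≈ 0.0319 mm (4 s.f.).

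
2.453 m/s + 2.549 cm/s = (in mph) 5.544. Check: 2.453 m/s is already in m/s. 1 cm/s = 0.01 m/s, so 2.549 cm/s = 2.549 * 0.01 = 0.02549 m/s. Sum: 2.453 + 0.02549 = 2.47849 m/s. 1 mph = 0.44704 m/s, so 2.47849 m/s = 2.47849 / 0.44704 = 5.5442242 mph ≈ 5.544 mph (4 s.f.).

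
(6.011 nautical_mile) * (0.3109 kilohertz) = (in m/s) 1 nautical_mile = 1852 m, so 6.011 nautical_mile = 6.011 * 1852 = 11132.372 m. 1 kilohertz = 1000 Hz, so 0.3109 kilohertz = 0.3109 * 1000 = 310.9 Hz. Combine: 11132.372 m * 310.9 Hz = 3461054.5 m/s. Result: 3461054.5 m/s ≈ 3.461e+06 m/s (4 s.f.). Final answer: 3.461e+06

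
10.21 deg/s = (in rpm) 1 deg/s = 0.017453293 rad/s, so 10.21 deg/s = 10.21 * 0.017453293 = 0.17819812 rad/s. 1 rpm = 0.10471976 rad/s, so 0.17819812 rad/s = 0.17819812 / 0.10471976 = 1.7016667 rpm ≈ 1.702 rpm (4 s.f.). Final answer: 1.702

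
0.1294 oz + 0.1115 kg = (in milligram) 1 oz = 0.028349523 kg, so 0.1294 oz = 0.1294 * 0.028349523 = 0.0036684283 kg. 0.1115 kg is already in kg. Sum: 0.0036684283 + 0.1115 = 0.11516843 kg. 1 milligram = 1e-06 kg, so 0.11516843 kg = 0.11516843 / 1e-06 = 115168.43 milligram ≈ 1.152e+05 milligram (4 s.f.). Final answer: 1.152e+05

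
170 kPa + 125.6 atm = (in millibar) 1.29e+05. Check: 1 kPa = 1000 Pa, so 170 kPa = 170 * 1000 = 170000 Pa. 1 atm = 101325 Pa, so 125.6 atm = 125.6 * 101325 = 12726420 Pa. Sum: 170000 + 12726420 = 12896420 Pa. 1 millibar = 100 Pa, so 12896420 Pa = 12896420 / 100 = 128964.2 millibar ≈ 1.29e+05 millibar (4 s.f.).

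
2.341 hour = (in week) 1 hour = 3600 s, so 2.341 hour = 2.341 * 3600 = 8427.6 s. 1 week = 604800 s, so 8427.6 s = 8427.6 / 604800 = 0.013934524 week ≈ 0.01393 week (4 s.f.). Final answer: 0.01393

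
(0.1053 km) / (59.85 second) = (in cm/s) 1 km = 1000 m, so 0.1053 km = 0.1053 * 1000 = 105.3 m. 59.85 second = 59.85 s. Combine: 105.3 m / 59.85 s = 1.7593985 m/s. 1 cm/s = 0.01 m/s, so 1.7593985 m/s = 1.7593985 / 0.01 = 175.93985 cm/s ≈ 175.9 cm/s (4 s.f.). Final answer: 175.9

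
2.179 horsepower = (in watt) 1 horsepower = 745.69987 W, so 2.179 horsepower = 2.179 * 745.69987 = 1624.88 W. 1624.88 W = 1624.88 watt ≈ 1625 watt (4 s.f.). Final answer: 1625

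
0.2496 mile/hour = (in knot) 0.2169. Check: 1 mile/hour = 0.44704 m/s, so 0.2496 mile/hour = 0.2496 * 0.44704 = 0.11158118 m/s. 1 knot = 0.51444444 m/s, so 0.11158118 m/s = 0.11158118 / 0.51444444 = 0.21689647 knot ≈ 0.2169 knot (4 s.f.).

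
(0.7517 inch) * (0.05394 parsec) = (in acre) 7.853e+09. Check: 1 inch = 0.0254 m, so 0.7517 inch = 0.7517 * 0.0254 = 0.01909318 m. 1 parsec = 3.0856776e+16 m, so 0.05394 parsec = 0.05394 * 3.0856776e+16 = 1.6644145e+15 m. Combine: 0.01909318 m * 1.6644145e+15 m = 3.1778965e+13 m^2. 1 acre = 4046.8564 m^2, so 3.1778965e+13 m^2 = 3.1778965e+13 / 4046.8564 = 7.8527534e+09 acre ≈ 7.853e+09 acre (4 s.f.).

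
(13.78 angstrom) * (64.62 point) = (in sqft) 3.381e-10. Check: 1 angstrom = 1e-10 m, so 13.78 angstrom = 13.78 * 1e-10 = 1.378e-09 m. 1 point = 0.00035277778 m, so 64.62 point = 64.62 * 0.00035277778 = 0.0227965 m. Combine: 1.378e-09 m * 0.0227965 m = 3.1413577e-11 m^2. 1 sqft = 0.09290304 m^2, so 3.1413577e-11 m^2 = 3.1413577e-11 / 0.09290304 = 3.3813293e-10 sqft ≈ 3.381e-10 sqft (4 s.f.).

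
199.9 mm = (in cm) 1 mm = 0.001 m, so 199.9 mm = 199.9 * 0.001 = 0.1999 m. 1 cm = 0.01 m, so 0.1999 m = 0.1999 / 0.01 = 19.99 cm. Final answer: 19.99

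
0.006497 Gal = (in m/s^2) 6.497e-05. Check: 1 Gal = 0.01 m/s^2, so 0.006497 Gal = 0.006497 * 0.01 = 6.497e-05 m/s^2. Result: 6.497e-05 m/s^2.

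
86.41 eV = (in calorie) 1 eV = 1.6021766e-19 J, so 86.41 eV = 86.41 * 1.6021766e-19 = 1.3844408e-17 J. 1 calorie = 4.184 J, so 1.3844408e-17 J = 1.3844408e-17 / 4.184 = 3.308893e-18 calorie ≈ 3.309e-18 calorie (4 s.f.). Final answer: 3.309e-18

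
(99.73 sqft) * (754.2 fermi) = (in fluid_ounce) 1 sqft = 0.09290304 m^2, so 99.73 sqft = 99.73 * 0.09290304 = 9.2652202 m^2. 1 fermi = 1e-15 m, so 754.2 fermi = 754.2 * 1e-15 = 7.542e-13 m. Combine: 9.2652202 m^2 * 7.542e-13 m = 6.9878291e-12 m^3. 1 fluid_ounce = 2.957353e-05 m^3, so 6.9878291e-12 m^3 = 6.9878291e-12 / 2.957353e-05 = 2.3628661e-07 fluid_ounce ≈ 2.363e-07 fluid_ounce (4 s.f.). Final answer: 2.363e-07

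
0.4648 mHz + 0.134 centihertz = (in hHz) 1.805e-05. Check: 1 mHz = 0.001 Hz, so 0.4648 mHz = 0.4648 * 0.001 = 0.0004648 Hz. 1 centihertz = 0.01 Hz, so 0.134 centihertz = 0.134 * 0.01 = 0.00134 Hz. Sum: 0.0004648 + 0.00134 = 0.0018048 Hz. 1 hHz = 100 Hz, so 0.0018048 Hz = 0.0018048 / 100 = 1.8048e-05 hHz ≈ 1.805e-05 hHz (4 s.f.).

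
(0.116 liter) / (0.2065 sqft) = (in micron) 6047. Check: 1 liter = 0.001 m^3, so 0.116 liter = 0.116 * 0.001 = 0.000116 m^3. 1 sqft = 0.09290304 m^2, so 0.2065 sqft = 0.2065 * 0.09290304 = 0.019184478 m^2. Combine: 0.000116 m^3 / 0.019184478 m^2 = 0.006046555 m. 1 micron = 1e-06 m, so 0.006046555 m = 0.006046555 / 1e-06 = 6046.555 micron ≈ 6047 micron (4 s.f.).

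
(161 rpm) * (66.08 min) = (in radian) 1 rpm = 0.10471976 rad/s, so 161 rpm = 161 * 0.10471976 = 16.859881 rad/s. 1 min = 60 s, so 66.08 min = 66.08 * 60 = 3964.8 s. Combine: 16.859881 rad/s * 3964.8 s = 66846.055 rad. 66846.055 rad = 66846.055 radian ≈ 6.685e+04 radian (4 s.f.). Final answer: 6.685e+04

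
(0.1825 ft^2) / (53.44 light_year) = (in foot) 1.1e-19. Check: 1 ft^2 = 0.09290304 m^2, so 0.1825 ft^2 = 0.1825 * 0.09290304 = 0.016954805 m^2. 1 light_year = 9.4607305e+15 m, so 53.44 light_year = 53.44 * 9.4607305e+15 = 5.0558144e+17 m. Combine: 0.016954805 m^2 / 5.0558144e+17 m = 3.353526e-20 m. 1 foot = 0.3048 m, so 3.353526e-20 m = 3.353526e-20 / 0.3048 = 1.1002382e-19 foot ≈ 1.1e-19 foot (4 s.f.).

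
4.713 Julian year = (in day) 1 Julian year = 31557600 s, so 4.713 Julian year = 4.713 * 31557600 = 1.4873097e+08 s. 1 day = 86400 s, so 1.4873097e+08 s = 1.4873097e+08 / 86400 = 1721.4233 day ≈ 1721 day (4 s.f.). Final answer: 1721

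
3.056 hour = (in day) 0.1273. Check: 1 hour = 3600 s, so 3.056 hour = 3.056 * 3600 = 11001.6 s. 1 day = 86400 s, so 11001.6 s = 11001.6 / 86400 = 0.12733333 day ≈ 0.1273 day (4 s.f.).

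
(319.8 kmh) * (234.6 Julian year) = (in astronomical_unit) 1 kmh = 0.27777778 m/s, so 319.8 kmh = 319.8 * 0.27777778 = 88.833333 m/s. 1 Julian year = 31557600 s, so 234.6 Julian year = 234.6 * 31557600 = 7.403413e+09 s. Combine: 88.833333 m/s * 7.403413e+09 s = 6.5766985e+11 m. 1 astronomical_unit = 1.4959787e+11 m, so 6.5766985e+11 m = 6.5766985e+11 / 1.4959787e+11 = 4.3962514 astronomical_unit ≈ 4.396 astronomical_unit (4 s.f.). Final answer: 4.396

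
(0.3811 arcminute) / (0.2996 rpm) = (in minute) 5.889e-05. Check: 1 arcminute = 0.00029088821 rad, so 0.3811 arcminute = 0.3811 * 0.00029088821 = 0.0001108575 rad. 1 rpm = 0.10471976 rad/s, so 0.2996 rpm = 0.2996 * 0.10471976 = 0.031374039 rad/s. Combine: 0.0001108575 rad / 0.031374039 rad/s = 0.0035334149 s. 1 minute = 60 s, so 0.0035334149 s = 0.0035334149 / 60 = 5.8890249e-05 minute ≈ 5.889e-05 minute (4 s.f.).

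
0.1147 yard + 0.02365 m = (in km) 1 yard = 0.9144 m, so 0.1147 yard = 0.1147 * 0.9144 = 0.10488168 m. 0.02365 m is already in m. Sum: 0.10488168 + 0.02365 = 0.12853168 m. 1 km = 1000 m, so 0.12853168 m = 0.12853168 / 1000 = 0.00012853168 km ≈ 0.0001285 km (4 s.f.). Final answer: 0.0001285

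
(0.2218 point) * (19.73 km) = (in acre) 0.0003815. Check: 1 point = 0.00035277778 m, so 0.2218 point = 0.2218 * 0.00035277778 = 7.8246111e-05 m. 1 km = 1000 m, so 19.73 km = 19.73 * 1000 = 19730 m. Combine: 7.8246111e-05 m * 19730 m = 1.5437958 m^2. 1 acre = 4046.8564 m^2, so 1.5437958 m^2 = 1.5437958 / 4046.8564 = 0.00038148024 acre ≈ 0.0003815 acre (4 s.f.).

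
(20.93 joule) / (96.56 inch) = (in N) 8.534. Check: 20.93 joule = 20.93 J. 1 inch = 0.0254 m, so 96.56 inch = 96.56 * 0.0254 = 2.452624 m. Combine: 20.93 J / 2.452624 m = 8.5337174 N. Result: 8.5337174 N ≈ 8.534 N (4 s.f.).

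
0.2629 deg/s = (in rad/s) 0.004588. Check: 1 deg/s = 0.017453293 rad/s, so 0.2629 deg/s = 0.2629 * 0.017453293 = 0.0045884706 rad/s. Result: 0.0045884706 rad/s ≈ 0.004588 rad/s (4 s.f.).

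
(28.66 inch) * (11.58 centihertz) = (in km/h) 1 inch = 0.0254 m, so 28.66 inch = 28.66 * 0.0254 = 0.727964 m. 1 centihertz = 0.01 Hz, so 11.58 centihertz = 11.58 * 0.01 = 0.1158 Hz. Combine: 0.727964 m * 0.1158 Hz = 0.084298231 m/s. 1 km/h = 0.27777778 m/s, so 0.084298231 m/s = 0.084298231 / 0.27777778 = 0.30347363 km/h ≈ 0.3035 km/h (4 s.f.). Final answer: 0.3035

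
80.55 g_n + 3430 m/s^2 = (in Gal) 4.22e+05. Check: 1 g_n = 9.80665 m/s^2, so 80.55 g_n = 80.55 * 9.80665 = 789.92566 m/s^2. 3430 m/s^2 is already in m/s^2. Sum: 789.92566 + 3430 = 4219.9257 m/s^2. 1 Gal = 0.01 m/s^2, so 4219.9257 m/s^2 = 4219.9257 / 0.01 = 421992.57 Gal ≈ 4.22e+05 Gal (4 s.f.).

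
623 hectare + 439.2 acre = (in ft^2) 1 hectare = 10000 m^2, so 623 hectare = 623 * 10000 = 6230000 m^2. 1 acre = 4046.8564 m^2, so 439.2 acre = 439.2 * 4046.8564 = 1777379.3 m^2. Sum: 6230000 + 1777379.3 = 8007379.3 m^2. 1 ft^2 = 0.09290304 m^2, so 8007379.3 m^2 = 8007379.3 / 0.09290304 = 86190714 ft^2 ≈ 8.619e+07 ft^2 (4 s.f.). Final answer: 8.619e+07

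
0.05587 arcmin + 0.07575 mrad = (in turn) 1.464e-05. Check: 1 arcmin = 0.00029088821 rad, so 0.05587 arcmin = 0.05587 * 0.00029088821 = 1.6251924e-05 rad. 1 mrad = 0.001 rad, so 0.07575 mrad = 0.07575 * 0.001 = 7.575e-05 rad. Sum: 1.6251924e-05 + 7.575e-05 = 9.2001924e-05 rad. 1 turn = 6.2831853 rad, so 9.2001924e-05 rad = 9.2001924e-05 / 6.2831853 = 1.4642561e-05 turn ≈ 1.464e-05 turn (4 s.f.).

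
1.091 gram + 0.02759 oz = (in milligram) 1 gram = 0.001 kg, so 1.091 gram = 1.091 * 0.001 = 0.001091 kg. 1 oz = 0.028349523 kg, so 0.02759 oz = 0.02759 * 0.028349523 = 0.00078216334 kg. Sum: 0.001091 + 0.00078216334 = 0.0018731633 kg. 1 milligram = 1e-06 kg, so 0.0018731633 kg = 0.0018731633 / 1e-06 = 1873.1633 milligram ≈ 1873 milligram (4 s.f.). Final answer: 1873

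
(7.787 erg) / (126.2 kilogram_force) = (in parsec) 2.039e-26. Check: 1 erg = 1e-07 J, so 7.787 erg = 7.787 * 1e-07 = 7.787e-07 J. 1 kilogram_force = 9.80665 N, so 126.2 kilogram_force = 126.2 * 9.80665 = 1237.5992 N. Combine: 7.787e-07 J / 1237.5992 N = 6.2920207e-10 m. 1 parsec = 3.0856776e+16 m, so 6.2920207e-10 m = 6.2920207e-10 / 3.0856776e+16 = 2.039105e-26 parsec ≈ 2.039e-26 parsec (4 s.f.).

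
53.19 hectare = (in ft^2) 5.725e+06. Check: 1 hectare = 10000 m^2, so 53.19 hectare = 53.19 * 10000 = 531900 m^2. 1 ft^2 = 0.09290304 m^2, so 531900 m^2 = 531900 / 0.09290304 = 5725324 ft^2 ≈ 5.725e+06 ft^2 (4 s.f.).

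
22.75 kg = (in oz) 802.5. Check: 1 oz = 0.028349523 kg, so 22.75 kg = 22.75 / 0.028349523 = 802.48263 oz ≈ 802.5 oz (4 s.f.).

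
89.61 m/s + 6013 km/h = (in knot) 89.61 m/s is already in m/s. 1 km/h = 0.27777778 m/s, so 6013 km/h = 6013 * 0.27777778 = 1670.2778 m/s. Sum: 89.61 + 1670.2778 = 1759.8878 m/s. 1 knot = 0.51444444 m/s, so 1759.8878 m/s = 1759.8878 / 0.51444444 = 3420.9482 knot ≈ 3421 knot (4 s.f.). Final answer: 3421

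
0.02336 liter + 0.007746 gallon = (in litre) 0.05268. Check: 1 liter = 0.001 m^3, so 0.02336 liter = 0.02336 * 0.001 = 2.336e-05 m^3. 1 gallon = 0.0037854118 m^3, so 0.007746 gallon = 0.007746 * 0.0037854118 = 2.93218e-05 m^3. Sum: 2.336e-05 + 2.93218e-05 = 5.26818e-05 m^3. 1 litre = 0.001 m^3, so 5.26818e-05 m^3 = 5.26818e-05 / 0.001 = 0.0526818 litre ≈ 0.05268 litre (4 s.f.).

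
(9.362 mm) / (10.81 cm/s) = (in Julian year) 2.744e-09. Check: 1 mm = 0.001 m, so 9.362 mm = 9.362 * 0.001 = 0.009362 m. 1 cm/s = 0.01 m/s, so 10.81 cm/s = 10.81 * 0.01 = 0.1081 m/s. Combine: 0.009362 m / 0.1081 m/s = 0.086604995 s. 1 Julian year = 31557600 s, so 0.086604995 s = 0.086604995 / 31557600 = 2.7443467e-09 Julian year ≈ 2.744e-09 Julian year (4 s.f.).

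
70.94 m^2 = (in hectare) 1 hectare = 10000 m^2, so 70.94 m^2 = 70.94 / 10000 = 0.007094 hectare. Final answer: 0.007094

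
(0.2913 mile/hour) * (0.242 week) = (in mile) 1 mile/hour = 0.44704 m/s, so 0.2913 mile/hour = 0.2913 * 0.44704 = 0.13022275 m/s. 1 week = 604800 s, so 0.242 week = 0.242 * 604800 = 146361.6 s. Combine: 0.13022275 m/s * 146361.6 s = 19059.61 m. 1 mile = 1609.344 m, so 19059.61 m = 19059.61 / 1609.344 = 11.843093 mile ≈ 11.84 mile (4 s.f.). Final answer: 11.84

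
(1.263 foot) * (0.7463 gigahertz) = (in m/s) 1 foot = 0.3048 m, so 1.263 foot = 1.263 * 0.3048 = 0.3849624 m. 1 gigahertz = 1e+09 Hz, so 0.7463 gigahertz = 0.7463 * 1e+09 = 7.463e+08 Hz. Combine: 0.3849624 m * 7.463e+08 Hz = 2.8729744e+08 m/s. Result: 2.8729744e+08 m/s ≈ 2.873e+08 m/s (4 s.f.). Final answer: 2.873e+08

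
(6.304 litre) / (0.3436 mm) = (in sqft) 197.5. Check: 1 litre = 0.001 m^3, so 6.304 litre = 6.304 * 0.001 = 0.006304 m^3. 1 mm = 0.001 m, so 0.3436 mm = 0.3436 * 0.001 = 0.0003436 m. Combine: 0.006304 m^3 / 0.0003436 m = 18.346915 m^2. 1 sqft = 0.09290304 m^2, so 18.346915 m^2 = 18.346915 / 0.09290304 = 197.48455 sqft ≈ 197.5 sqft (4 s.f.).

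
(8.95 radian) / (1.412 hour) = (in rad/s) 8.95 radian = 8.95 rad. 1 hour = 3600 s, so 1.412 hour = 1.412 * 3600 = 5083.2 s. Combine: 8.95 rad / 5083.2 s = 0.0017607019 rad/s. Result: 0.0017607019 rad/s ≈ 0.001761 rad/s (4 s.f.). Final answer: 0.001761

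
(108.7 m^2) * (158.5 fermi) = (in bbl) 1.084e-10. Check: 108.7 m^2 is already in m^2. 1 fermi = 1e-15 m, so 158.5 fermi = 158.5 * 1e-15 = 1.585e-13 m. Combine: 108.7 m^2 * 1.585e-13 m = 1.722895e-11 m^3. 1 bbl = 0.15898729 m^3, so 1.722895e-11 m^3 = 1.722895e-11 / 0.15898729 = 1.0836684e-10 bbl ≈ 1.084e-10 bbl (4 s.f.).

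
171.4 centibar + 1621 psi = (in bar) 113.5. Check: 1 centibar = 1000 Pa, so 171.4 centibar = 171.4 * 1000 = 171400 Pa. 1 psi = 6894.7573 Pa, so 1621 psi = 1621 * 6894.7573 = 11176402 Pa. Sum: 171400 + 11176402 = 11347802 Pa. 1 bar = 100000 Pa, so 11347802 Pa = 11347802 / 100000 = 113.47802 bar ≈ 113.5 bar (4 s.f.).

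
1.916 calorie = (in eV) 1 calorie = 4.184 J, so 1.916 calorie = 1.916 * 4.184 = 8.016544 J. 1 eV = 1.6021766e-19 J, so 8.016544 J = 8.016544 / 1.6021766e-19 = 5.0035332e+19 eV ≈ 5.004e+19 eV (4 s.f.). Final answer: 5.004e+19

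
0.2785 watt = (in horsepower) 0.0003735. Check: 0.2785 watt = 0.2785 W. 1 horsepower = 745.69987 W, so 0.2785 W = 0.2785 / 745.69987 = 0.00037347465 horsepower ≈ 0.0003735 horsepower (4 s.f.).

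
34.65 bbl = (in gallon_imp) 1 bbl = 0.15898729 m^3, so 34.65 bbl = 34.65 * 0.15898729 = 5.5089098 m^3. 1 gallon_imp = 0.00454609 m^3, so 5.5089098 m^3 = 5.5089098 / 0.00454609 = 1211.7907 gallon_imp ≈ 1212 gallon_imp (4 s.f.). Final answer: 1212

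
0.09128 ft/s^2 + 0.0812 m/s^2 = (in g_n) 1 ft/s^2 = 0.3048 m/s^2, so 0.09128 ft/s^2 = 0.09128 * 0.3048 = 0.027822144 m/s^2. 0.0812 m/s^2 is already in m/s^2. Sum: 0.027822144 + 0.0812 = 0.10902214 m/s^2. 1 g_n = 9.80665 m/s^2, so 0.10902214 m/s^2 = 0.10902214 / 9.80665 = 0.011117165 g_n ≈ 0.01112 g_n (4 s.f.). Final answer: 0.01112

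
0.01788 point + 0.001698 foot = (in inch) 1 point = 0.00035277778 m, so 0.01788 point = 0.01788 * 0.00035277778 = 6.3076667e-06 m. 1 foot = 0.3048 m, so 0.001698 foot = 0.001698 * 0.3048 = 0.0005175504 m. Sum: 6.3076667e-06 + 0.0005175504 = 0.00052385807 m. 1 inch = 0.0254 m, so 0.00052385807 m = 0.00052385807 / 0.0254 = 0.020624333 inch ≈ 0.02062 inch (4 s.f.). Final answer: 0.02062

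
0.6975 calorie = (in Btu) 0.002766. Check: 1 calorie = 4.184 J, so 0.6975 calorie = 0.6975 * 4.184 = 2.91834 J. 1 Btu = 1055.0559 J, so 2.91834 J = 2.91834 / 1055.0559 = 0.0027660526 Btu ≈ 0.002766 Btu (4 s.f.).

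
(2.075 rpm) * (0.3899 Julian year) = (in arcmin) 9.191e+09. Check: 1 rpm = 0.10471976 rad/s, so 2.075 rpm = 2.075 * 0.10471976 = 0.21729349 rad/s. 1 Julian year = 31557600 s, so 0.3899 Julian year = 0.3899 * 31557600 = 12304308 s. Combine: 0.21729349 rad/s * 12304308 s = 2673646.1 rad. 1 arcmin = 0.00029088821 rad, so 2673646.1 rad = 2673646.1 / 0.00029088821 = 9.1913183e+09 arcmin ≈ 9.191e+09 arcmin (4 s.f.).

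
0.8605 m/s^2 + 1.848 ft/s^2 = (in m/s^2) 0.8605 m/s^2 is already in m/s^2. 1 ft/s^2 = 0.3048 m/s^2, so 1.848 ft/s^2 = 1.848 * 0.3048 = 0.5632704 m/s^2. Sum: 0.8605 + 0.5632704 = 1.4237704 m/s^2. Result: 1.4237704 m/s^2 ≈ 1.424 m/s^2 (4 s.f.). Final answer: 1.424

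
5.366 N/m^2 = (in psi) 5.366 N/m^2 = 5.366 Pa. 1 psi = 6894.7573 Pa, so 5.366 Pa = 5.366 / 6894.7573 = 0.0007782725 psi ≈ 0.0007783 psi (4 s.f.). Final answer: 0.0007783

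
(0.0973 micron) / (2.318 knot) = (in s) 8.159e-08. Check: 1 micron = 1e-06 m, so 0.0973 micron = 0.0973 * 1e-06 = 9.73e-08 m. 1 knot = 0.51444444 m/s, so 2.318 knot = 2.318 * 0.51444444 = 1.1924822 m/s. Combine: 9.73e-08 m / 1.1924822 m/s = 8.1594508e-08 s. Result: 8.1594508e-08 s ≈ 8.159e-08 s (4 s.f.).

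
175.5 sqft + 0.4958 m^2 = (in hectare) 0.00168. Check: 1 sqft = 0.09290304 m^2, so 175.5 sqft = 175.5 * 0.09290304 = 16.304484 m^2. 0.4958 m^2 is already in m^2. Sum: 16.304484 + 0.4958 = 16.800284 m^2. 1 hectare = 10000 m^2, so 16.800284 m^2 = 16.800284 / 10000 = 0.0016800284 hectare ≈ 0.00168 hectare (4 s.f.).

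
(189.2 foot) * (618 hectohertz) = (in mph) 7.972e+06. Check: 1 foot = 0.3048 m, so 189.2 foot = 189.2 * 0.3048 = 57.66816 m. 1 hectohertz = 100 Hz, so 618 hectohertz = 618 * 100 = 61800 Hz. Combine: 57.66816 m * 61800 Hz = 3563892.3 m/s. 1 mph = 0.44704 m/s, so 3563892.3 m/s = 3563892.3 / 0.44704 = 7972200 mph ≈ 7.972e+06 mph (4 s.f.).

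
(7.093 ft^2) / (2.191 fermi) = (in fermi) 3.008e+29. Check: 1 ft^2 = 0.09290304 m^2, so 7.093 ft^2 = 7.093 * 0.09290304 = 0.65896126 m^2. 1 fermi = 1e-15 m, so 2.191 fermi = 2.191 * 1e-15 = 2.191e-15 m. Combine: 0.65896126 m^2 / 2.191e-15 m = 3.0075822e+14 m. 1 fermi = 1e-15 m, so 3.0075822e+14 m = 3.0075822e+14 / 1e-15 = 3.0075822e+29 fermi ≈ 3.008e+29 fermi (4 s.f.).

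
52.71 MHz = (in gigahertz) 1 MHz = 1000000 Hz, so 52.71 MHz = 52.71 * 1000000 = 52710000 Hz. 1 gigahertz = 1e+09 Hz, so 52710000 Hz = 52710000 / 1e+09 = 0.05271 gigahertz. Final answer: 0.05271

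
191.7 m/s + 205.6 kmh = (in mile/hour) 556.6. Check: 191.7 m/s is already in m/s. 1 kmh = 0.27777778 m/s, so 205.6 kmh = 205.6 * 0.27777778 = 57.111111 m/s. Sum: 191.7 + 57.111111 = 248.81111 m/s. 1 mile/hour = 0.44704 m/s, so 248.81111 m/s = 248.81111 / 0.44704 = 556.5746 mile/hour ≈ 556.6 mile/hour (4 s.f.).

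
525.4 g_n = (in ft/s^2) 1 g_n = 9.80665 m/s^2, so 525.4 g_n = 525.4 * 9.80665 = 5152.4139 m/s^2. 1 ft/s^2 = 0.3048 m/s^2, so 5152.4139 m/s^2 = 5152.4139 / 0.3048 = 16904.245 ft/s^2 ≈ 1.69e+04 ft/s^2 (4 s.f.). Final answer: 1.69e+04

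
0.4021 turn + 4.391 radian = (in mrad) 6917. Check: 1 turn = 6.2831853 rad, so 0.4021 turn = 0.4021 * 6.2831853 = 2.5264688 rad. 4.391 radian = 4.391 rad. Sum: 2.5264688 + 4.391 = 6.9174688 rad. 1 mrad = 0.001 rad, so 6.9174688 rad = 6.9174688 / 0.001 = 6917.4688 mrad ≈ 6917 mrad (4 s.f.).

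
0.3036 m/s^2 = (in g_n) 0.03096. Check: 1 g_n = 9.80665 m/s^2, so 0.3036 m/s^2 = 0.3036 / 9.80665 = 0.030958584 g_n ≈ 0.03096 g_n (4 s.f.).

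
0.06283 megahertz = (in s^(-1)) 6.283e+04. Check: 1 megahertz = 1000000 Hz, so 0.06283 megahertz = 0.06283 * 1000000 = 62830 Hz. 62830 Hz = 62830 s^(-1) ≈ 6.283e+04 s^(-1) (4 s.f.).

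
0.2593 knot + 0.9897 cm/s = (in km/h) 0.5159. Check: 1 knot = 0.51444444 m/s, so 0.2593 knot = 0.2593 * 0.51444444 = 0.13339544 m/s. 1 cm/s = 0.01 m/s, so 0.9897 cm/s = 0.9897 * 0.01 = 0.009897 m/s. Sum: 0.13339544 + 0.009897 = 0.14329244 m/s. 1 km/h = 0.27777778 m/s, so 0.14329244 m/s = 0.14329244 / 0.27777778 = 0.5158528 km/h ≈ 0.5159 km/h (4 s.f.).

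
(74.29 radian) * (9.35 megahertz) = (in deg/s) 3.98e+10. Check: 74.29 radian = 74.29 rad. 1 megahertz = 1000000 Hz, so 9.35 megahertz = 9.35 * 1000000 = 9350000 Hz. Combine: 74.29 rad * 9350000 Hz = 6.946115e+08 rad/s. 1 deg/s = 0.017453293 rad/s, so 6.946115e+08 rad/s = 6.946115e+08 / 0.017453293 = 3.9798307e+10 deg/s ≈ 3.98e+10 deg/s (4 s.f.).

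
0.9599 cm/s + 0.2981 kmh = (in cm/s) 1 cm/s = 0.01 m/s, so 0.9599 cm/s = 0.9599 * 0.01 = 0.009599 m/s. 1 kmh = 0.27777778 m/s, so 0.2981 kmh = 0.2981 * 0.27777778 = 0.082805556 m/s. Sum: 0.009599 + 0.082805556 = 0.092404556 m/s. 1 cm/s = 0.01 m/s, so 0.092404556 m/s = 0.092404556 / 0.01 = 9.2404556 cm/s ≈ 9.24 cm/s (4 s.f.). Final answer: 9.24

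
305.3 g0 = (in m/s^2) 2994. Check: 1 g0 = 9.80665 m/s^2, so 305.3 g0 = 305.3 * 9.80665 = 2993.9702 m/s^2. Result: 2993.9702 m/s^2 ≈ 2994 m/s^2 (4 s.f.).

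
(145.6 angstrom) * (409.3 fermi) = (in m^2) 1 angstrom = 1e-10 m, so 145.6 angstrom = 145.6 * 1e-10 = 1.456e-08 m. 1 fermi = 1e-15 m, so 409.3 fermi = 409.3 * 1e-15 = 4.093e-13 m. Combine: 1.456e-08 m * 4.093e-13 m = 5.959408e-21 m^2. Result: 5.959408e-21 m^2 ≈ 5.959e-21 m^2 (4 s.f.). Final answer: 5.959e-21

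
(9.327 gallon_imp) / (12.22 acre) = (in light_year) 9.063e-23. Check: 1 gallon_imp = 0.00454609 m^3, so 9.327 gallon_imp = 9.327 * 0.00454609 = 0.042401381 m^3. 1 acre = 4046.8564 m^2, so 12.22 acre = 12.22 * 4046.8564 = 49452.585 m^2. Combine: 0.042401381 m^3 / 49452.585 m^2 = 8.5741486e-07 m. 1 light_year = 9.4607305e+15 m, so 8.5741486e-07 m = 8.5741486e-07 / 9.4607305e+15 = 9.0628822e-23 light_year ≈ 9.063e-23 light_year (4 s.f.).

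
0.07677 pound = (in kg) 0.03482. Check: 1 pound = 0.45359237 kg, so 0.07677 pound = 0.07677 * 0.45359237 = 0.034822286 kg. Result: 0.034822286 kg ≈ 0.03482 kg (4 s.f.).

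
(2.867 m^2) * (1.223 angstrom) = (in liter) 3.506e-07. Check: 2.867 m^2 is already in m^2. 1 angstrom = 1e-10 m, so 1.223 angstrom = 1.223 * 1e-10 = 1.223e-10 m. Combine: 2.867 m^2 * 1.223e-10 m = 3.506341e-10 m^3. 1 liter = 0.001 m^3, so 3.506341e-10 m^3 = 3.506341e-10 / 0.001 = 3.506341e-07 liter ≈ 3.506e-07 liter (4 s.f.).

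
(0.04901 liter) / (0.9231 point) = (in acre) 1 liter = 0.001 m^3, so 0.04901 liter = 0.04901 * 0.001 = 4.901e-05 m^3. 1 point = 0.00035277778 m, so 0.9231 point = 0.9231 * 0.00035277778 = 0.00032564917 m. Combine: 4.901e-05 m^3 / 0.00032564917 m = 0.15049939 m^2. 1 acre = 4046.8564 m^2, so 0.15049939 m^2 = 0.15049939 / 4046.8564 = 3.7189208e-05 acre ≈ 3.719e-05 acre (4 s.f.). Final answer: 3.719e-05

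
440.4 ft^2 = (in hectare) 0.004091. Check: 1 ft^2 = 0.09290304 m^2, so 440.4 ft^2 = 440.4 * 0.09290304 = 40.914499 m^2. 1 hectare = 10000 m^2, so 40.914499 m^2 = 40.914499 / 10000 = 0.0040914499 hectare ≈ 0.004091 hectare (4 s.f.).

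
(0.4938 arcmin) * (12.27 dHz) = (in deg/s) 1 arcmin = 0.00029088821 rad, so 0.4938 arcmin = 0.4938 * 0.00029088821 = 0.0001436406 rad. 1 dHz = 0.1 Hz, so 12.27 dHz = 12.27 * 0.1 = 1.227 Hz. Combine: 0.0001436406 rad * 1.227 Hz = 0.00017624701 rad/s. 1 deg/s = 0.017453293 rad/s, so 0.00017624701 rad/s = 0.00017624701 / 0.017453293 = 0.01009821 deg/s ≈ 0.0101 deg/s (4 s.f.). Final answer: 0.0101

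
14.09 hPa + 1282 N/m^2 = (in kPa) 2.691. Check: 1 hPa = 100 Pa, so 14.09 hPa = 14.09 * 100 = 1409 Pa. 1282 N/m^2 = 1282 Pa. Sum: 1409 + 1282 = 2691 Pa. 1 kPa = 1000 Pa, so 2691 Pa = 2691 / 1000 = 2.691 kPa.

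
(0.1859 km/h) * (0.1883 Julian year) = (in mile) 190.7. Check: 1 km/h = 0.27777778 m/s, so 0.1859 km/h = 0.1859 * 0.27777778 = 0.051638889 m/s. 1 Julian year = 31557600 s, so 0.1883 Julian year = 0.1883 * 31557600 = 5942296.1 s. Combine: 0.051638889 m/s * 5942296.1 s = 306853.57 m. 1 mile = 1609.344 m, so 306853.57 m = 306853.57 / 1609.344 = 190.66997 mile ≈ 190.7 mile (4 s.f.).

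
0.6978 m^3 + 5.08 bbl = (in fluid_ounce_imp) 0.6978 m^3 is already in m^3. 1 bbl = 0.15898729 m^3, so 5.08 bbl = 5.08 * 0.15898729 = 0.80765546 m^3. Sum: 0.6978 + 0.80765546 = 1.5054555 m^3. 1 fluid_ounce_imp = 2.8413063e-05 m^3, so 1.5054555 m^3 = 1.5054555 / 2.8413063e-05 = 52984.625 fluid_ounce_imp ≈ 5.298e+04 fluid_ounce_imp (4 s.f.). Final answer: 5.298e+04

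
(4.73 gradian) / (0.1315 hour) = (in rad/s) 1 gradian = 0.015707963 rad, so 4.73 gradian = 4.73 * 0.015707963 = 0.074298666 rad. 1 hour = 3600 s, so 0.1315 hour = 0.1315 * 3600 = 473.4 s. Combine: 0.074298666 rad / 473.4 s = 0.00015694691 rad/s. Result: 0.00015694691 rad/s ≈ 0.0001569 rad/s (4 s.f.). Final answer: 0.0001569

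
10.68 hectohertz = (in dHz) 1.068e+04. Check: 1 hectohertz = 100 Hz, so 10.68 hectohertz = 10.68 * 100 = 1068 Hz. 1 dHz = 0.1 Hz, so 1068 Hz = 1068 / 0.1 = 10680 dHz ≈ 1.068e+04 dHz (4 s.f.).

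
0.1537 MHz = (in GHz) 0.0001537. Check: 1 MHz = 1000000 Hz, so 0.1537 MHz = 0.1537 * 1000000 = 153700 Hz. 1 GHz = 1e+09 Hz, so 153700 Hz = 153700 / 1e+09 = 0.0001537 GHz.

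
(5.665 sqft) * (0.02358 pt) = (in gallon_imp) 0.000963. Check: 1 sqft = 0.09290304 m^2, so 5.665 sqft = 5.665 * 0.09290304 = 0.52629572 m^2. 1 pt = 0.00035277778 m, so 0.02358 pt = 0.02358 * 0.00035277778 = 8.3185e-06 m. Combine: 0.52629572 m^2 * 8.3185e-06 m = 4.377991e-06 m^3. 1 gallon_imp = 0.00454609 m^3, so 4.377991e-06 m^3 = 4.377991e-06 / 0.00454609 = 0.00096302338 gallon_imp ≈ 0.000963 gallon_imp (4 s.f.).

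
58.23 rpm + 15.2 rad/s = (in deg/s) 1 rpm = 0.10471976 rad/s, so 58.23 rpm = 58.23 * 0.10471976 = 6.0978313 rad/s. 15.2 rad/s is already in rad/s. Sum: 6.0978313 + 15.2 = 21.297831 rad/s. 1 deg/s = 0.017453293 rad/s, so 21.297831 rad/s = 21.297831 / 0.017453293 = 1220.2758 deg/s ≈ 1220 deg/s (4 s.f.). Final answer: 1220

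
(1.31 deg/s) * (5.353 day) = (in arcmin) 1 deg/s = 0.017453293 rad/s, so 1.31 deg/s = 1.31 * 0.017453293 = 0.022863813 rad/s. 1 day = 86400 s, so 5.353 day = 5.353 * 86400 = 462499.2 s. Combine: 0.022863813 rad/s * 462499.2 s = 10574.495 rad. 1 arcmin = 0.00029088821 rad, so 10574.495 rad = 10574.495 / 0.00029088821 = 36352437 arcmin ≈ 3.635e+07 arcmin (4 s.f.). Final answer: 3.635e+07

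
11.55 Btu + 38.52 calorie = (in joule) 1.235e+04. Check: 1 Btu = 1055.0559 J, so 11.55 Btu = 11.55 * 1055.0559 = 12185.895 J. 1 calorie = 4.184 J, so 38.52 calorie = 38.52 * 4.184 = 161.16768 J. Sum: 12185.895 + 161.16768 = 12347.063 J. 12347.063 J = 12347.063 joule ≈ 1.235e+04 joule (4 s.f.).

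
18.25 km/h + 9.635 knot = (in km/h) 36.09. Check: 1 km/h = 0.27777778 m/s, so 18.25 km/h = 18.25 * 0.27777778 = 5.0694444 m/s. 1 knot = 0.51444444 m/s, so 9.635 knot = 9.635 * 0.51444444 = 4.9566722 m/s. Sum: 5.0694444 + 4.9566722 = 10.026117 m/s. 1 km/h = 0.27777778 m/s, so 10.026117 m/s = 10.026117 / 0.27777778 = 36.09402 km/h ≈ 36.09 km/h (4 s.f.).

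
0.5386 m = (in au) 3.6e-12. Check: 1 au = 1.4959787e+11 m, so 0.5386 m = 0.5386 / 1.4959787e+11 = 3.6003186e-12 au ≈ 3.6e-12 au (4 s.f.).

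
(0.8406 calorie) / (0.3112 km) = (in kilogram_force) 0.001152. Check: 1 calorie = 4.184 J, so 0.8406 calorie = 0.8406 * 4.184 = 3.5170704 J. 1 km = 1000 m, so 0.3112 km = 0.3112 * 1000 = 311.2 m. Combine: 3.5170704 J / 311.2 m = 0.01130164 N. 1 kilogram_force = 9.80665 N, so 0.01130164 N = 0.01130164 / 9.80665 = 0.0011524466 kilogram_force ≈ 0.001152 kilogram_force (4 s.f.).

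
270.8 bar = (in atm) 267.3. Check: 1 bar = 100000 Pa, so 270.8 bar = 270.8 * 100000 = 27080000 Pa. 1 atm = 101325 Pa, so 27080000 Pa = 27080000 / 101325 = 267.25882 atm ≈ 267.3 atm (4 s.f.).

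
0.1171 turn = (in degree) 1 turn = 6.2831853 rad, so 0.1171 turn = 0.1171 * 6.2831853 = 0.735761 rad. 1 degree = 0.017453293 rad, so 0.735761 rad = 0.735761 / 0.017453293 = 42.156 degree ≈ 42.16 degree (4 s.f.). Final answer: 42.16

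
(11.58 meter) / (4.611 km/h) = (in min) 0.1507. Check: 11.58 meter = 11.58 m. 1 km/h = 0.27777778 m/s, so 4.611 km/h = 4.611 * 0.27777778 = 1.2808333 m/s. Combine: 11.58 m / 1.2808333 m/s = 9.0409889 s. 1 min = 60 s, so 9.0409889 s = 9.0409889 / 60 = 0.15068315 min ≈ 0.1507 min (4 s.f.).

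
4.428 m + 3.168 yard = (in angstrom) 4.428 m is already in m. 1 yard = 0.9144 m, so 3.168 yard = 3.168 * 0.9144 = 2.8968192 m. Sum: 4.428 + 2.8968192 = 7.3248192 m. 1 angstrom = 1e-10 m, so 7.3248192 m = 7.3248192 / 1e-10 = 7.3248192e+10 angstrom ≈ 7.325e+10 angstrom (4 s.f.). Final answer: 7.325e+10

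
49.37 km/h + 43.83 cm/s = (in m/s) 1 km/h = 0.27777778 m/s, so 49.37 km/h = 49.37 * 0.27777778 = 13.713889 m/s. 1 cm/s = 0.01 m/s, so 43.83 cm/s = 43.83 * 0.01 = 0.4383 m/s. Sum: 13.713889 + 0.4383 = 14.152189 m/s. Result: 14.152189 m/s ≈ 14.15 m/s (4 s.f.). Final answer: 14.15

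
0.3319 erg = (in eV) 1 erg = 1e-07 J, so 0.3319 erg = 0.3319 * 1e-07 = 3.319e-08 J. 1 eV = 1.6021766e-19 J, so 3.319e-08 J = 3.319e-08 / 1.6021766e-19 = 2.0715569e+11 eV ≈ 2.072e+11 eV (4 s.f.). Final answer: 2.072e+11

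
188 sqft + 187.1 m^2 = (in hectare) 1 sqft = 0.09290304 m^2, so 188 sqft = 188 * 0.09290304 = 17.465772 m^2. 187.1 m^2 is already in m^2. Sum: 17.465772 + 187.1 = 204.56577 m^2. 1 hectare = 10000 m^2, so 204.56577 m^2 = 204.56577 / 10000 = 0.020456577 hectare ≈ 0.02046 hectare (4 s.f.). Final answer: 0.02046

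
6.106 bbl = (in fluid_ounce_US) 3.283e+04. Check: 1 bbl = 0.15898729 m^3, so 6.106 bbl = 6.106 * 0.15898729 = 0.97077642 m^3. 1 fluid_ounce_US = 2.957353e-05 m^3, so 0.97077642 m^3 = 0.97077642 / 2.957353e-05 = 32825.856 fluid_ounce_US ≈ 3.283e+04 fluid_ounce_US (4 s.f.).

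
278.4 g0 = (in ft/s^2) 1 g0 = 9.80665 m/s^2, so 278.4 g0 = 278.4 * 9.80665 = 2730.1714 m/s^2. 1 ft/s^2 = 0.3048 m/s^2, so 2730.1714 m/s^2 = 2730.1714 / 0.3048 = 8957.2551 ft/s^2 ≈ 8957 ft/s^2 (4 s.f.). Final answer: 8957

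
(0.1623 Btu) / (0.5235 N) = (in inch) 1.288e+04. Check: 1 Btu = 1055.0559 J, so 0.1623 Btu = 0.1623 * 1055.0559 = 171.23556 J. 0.5235 N is already in N. Combine: 171.23556 J / 0.5235 N = 327.09755 m. 1 inch = 0.0254 m, so 327.09755 m = 327.09755 / 0.0254 = 12877.856 inch ≈ 1.288e+04 inch (4 s.f.).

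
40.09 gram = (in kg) 1 gram = 0.001 kg, so 40.09 gram = 40.09 * 0.001 = 0.04009 kg. Result: 0.04009 kg. Final answer: 0.04009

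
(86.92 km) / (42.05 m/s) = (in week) 1 km = 1000 m, so 86.92 km = 86.92 * 1000 = 86920 m. 42.05 m/s is already in m/s. Combine: 86920 m / 42.05 m/s = 2067.063 s. 1 week = 604800 s, so 2067.063 s = 2067.063 / 604800 = 0.0034177629 week ≈ 0.003418 week (4 s.f.). Final answer: 0.003418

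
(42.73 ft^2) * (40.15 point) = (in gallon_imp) 12.37. Check: 1 ft^2 = 0.09290304 m^2, so 42.73 ft^2 = 42.73 * 0.09290304 = 3.9697469 m^2. 1 point = 0.00035277778 m, so 40.15 point = 40.15 * 0.00035277778 = 0.014164028 m. Combine: 3.9697469 m^2 * 0.014164028 m = 0.056227605 m^3. 1 gallon_imp = 0.00454609 m^3, so 0.056227605 m^3 = 0.056227605 / 0.00454609 = 12.368344 gallon_imp ≈ 12.37 gallon_imp (4 s.f.).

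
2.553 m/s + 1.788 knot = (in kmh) 12.5. Check: 2.553 m/s is already in m/s. 1 knot = 0.51444444 m/s, so 1.788 knot = 1.788 * 0.51444444 = 0.91982667 m/s. Sum: 2.553 + 0.91982667 = 3.4728267 m/s. 1 kmh = 0.27777778 m/s, so 3.4728267 m/s = 3.4728267 / 0.27777778 = 12.502176 kmh ≈ 12.5 kmh (4 s.f.).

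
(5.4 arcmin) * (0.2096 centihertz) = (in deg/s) 1 arcmin = 0.00029088821 rad, so 5.4 arcmin = 5.4 * 0.00029088821 = 0.0015707963 rad. 1 centihertz = 0.01 Hz, so 0.2096 centihertz = 0.2096 * 0.01 = 0.002096 Hz. Combine: 0.0015707963 rad * 0.002096 Hz = 3.2923891e-06 rad/s. 1 deg/s = 0.017453293 rad/s, so 3.2923891e-06 rad/s = 3.2923891e-06 / 0.017453293 = 0.00018864 deg/s ≈ 0.0001886 deg/s (4 s.f.). Final answer: 0.0001886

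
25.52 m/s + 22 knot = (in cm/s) 25.52 m/s is already in m/s. 1 knot = 0.51444444 m/s, so 22 knot = 22 * 0.51444444 = 11.317778 m/s. Sum: 25.52 + 11.317778 = 36.837778 m/s. 1 cm/s = 0.01 m/s, so 36.837778 m/s = 36.837778 / 0.01 = 3683.7778 cm/s ≈ 3684 cm/s (4 s.f.). Final answer: 3684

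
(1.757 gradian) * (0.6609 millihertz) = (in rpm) 1 gradian = 0.015707963 rad, so 1.757 gradian = 1.757 * 0.015707963 = 0.027598891 rad. 1 millihertz = 0.001 Hz, so 0.6609 millihertz = 0.6609 * 0.001 = 0.0006609 Hz. Combine: 0.027598891 rad * 0.0006609 Hz = 1.8240107e-05 rad/s. 1 rpm = 0.10471976 rad/s, so 1.8240107e-05 rad/s = 1.8240107e-05 / 0.10471976 = 0.0001741802 rpm ≈ 0.0001742 rpm (4 s.f.). Final answer: 0.0001742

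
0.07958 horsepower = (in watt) 59.34. Check: 1 horsepower = 745.69987 W, so 0.07958 horsepower = 0.07958 * 745.69987 = 59.342796 W. 59.342796 W = 59.342796 watt ≈ 59.34 watt (4 s.f.).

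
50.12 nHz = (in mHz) 5.012e-05. Check: 1 nHz = 1e-09 Hz, so 50.12 nHz = 50.12 * 1e-09 = 5.012e-08 Hz. 1 mHz = 0.001 Hz, so 5.012e-08 Hz = 5.012e-08 / 0.001 = 5.012e-05 mHz.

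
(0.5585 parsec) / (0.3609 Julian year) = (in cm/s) 1 parsec = 3.0856776e+16 m, so 0.5585 parsec = 0.5585 * 3.0856776e+16 = 1.7233509e+16 m. 1 Julian year = 31557600 s, so 0.3609 Julian year = 0.3609 * 31557600 = 11389138 s. Combine: 1.7233509e+16 m / 11389138 s = 1.5131531e+09 m/s. 1 cm/s = 0.01 m/s, so 1.5131531e+09 m/s = 1.5131531e+09 / 0.01 = 1.5131531e+11 cm/s ≈ 1.513e+11 cm/s (4 s.f.). Final answer: 1.513e+11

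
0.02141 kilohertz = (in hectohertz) 0.2141. Check: 1 kilohertz = 1000 Hz, so 0.02141 kilohertz = 0.02141 * 1000 = 21.41 Hz. 1 hectohertz = 100 Hz, so 21.41 Hz = 21.41 / 100 = 0.2141 hectohertz.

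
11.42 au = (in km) 1.708e+09. Check: 1 au = 1.4959787e+11 m, so 11.42 au = 11.42 * 1.4959787e+11 = 1.7084077e+12 m. 1 km = 1000 m, so 1.7084077e+12 m = 1.7084077e+12 / 1000 = 1.7084077e+09 km ≈ 1.708e+09 km (4 s.f.).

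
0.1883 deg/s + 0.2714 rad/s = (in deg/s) 1 deg/s = 0.017453293 rad/s, so 0.1883 deg/s = 0.1883 * 0.017453293 = 0.003286455 rad/s. 0.2714 rad/s is already in rad/s. Sum: 0.003286455 + 0.2714 = 0.27468645 rad/s. 1 deg/s = 0.017453293 rad/s, so 0.27468645 rad/s = 0.27468645 / 0.017453293 = 15.738375 deg/s ≈ 15.74 deg/s (4 s.f.). Final answer: 15.74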